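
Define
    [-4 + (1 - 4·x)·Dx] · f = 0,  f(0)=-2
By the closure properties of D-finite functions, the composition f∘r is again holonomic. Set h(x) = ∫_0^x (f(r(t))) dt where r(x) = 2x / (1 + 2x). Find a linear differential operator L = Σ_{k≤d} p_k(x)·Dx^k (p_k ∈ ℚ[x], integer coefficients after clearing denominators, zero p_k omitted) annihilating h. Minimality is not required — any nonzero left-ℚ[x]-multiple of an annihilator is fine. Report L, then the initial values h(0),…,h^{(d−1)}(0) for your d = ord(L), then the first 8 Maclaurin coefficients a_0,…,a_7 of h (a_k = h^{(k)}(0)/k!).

f: a_k = -2, -8, -32, -128, -512, -2048, -8192, -32768, …
Substitute x→r, Dx→(1/r')Dx; clear ⇒ L₀.
∫: right-multiply L₀ by Dx.
L = 8·Dx + (-1 + 4·x + 12·x^2)·Dx^2  (order 2).
h: a_k = 0, -2, -8, -32, -144, -3456/5, -3456, -124416/7, …
ICs: h(0) = 0, h′(0) = -2.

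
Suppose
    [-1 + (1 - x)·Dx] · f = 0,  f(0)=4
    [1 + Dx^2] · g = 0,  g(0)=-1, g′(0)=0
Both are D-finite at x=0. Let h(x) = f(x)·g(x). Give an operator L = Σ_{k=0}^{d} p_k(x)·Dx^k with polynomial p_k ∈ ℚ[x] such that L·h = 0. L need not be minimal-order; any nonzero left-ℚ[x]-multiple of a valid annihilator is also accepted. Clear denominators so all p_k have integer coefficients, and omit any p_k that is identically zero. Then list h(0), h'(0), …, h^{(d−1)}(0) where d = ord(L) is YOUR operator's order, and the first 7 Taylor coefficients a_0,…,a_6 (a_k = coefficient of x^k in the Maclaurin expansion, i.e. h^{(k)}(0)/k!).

f: a_k = 4, 4, 4, 4, 4, 4, 4, …
g: a_k = -1, 0, 1/2, 0, -1/24, 0, 1/720, …
f·g: L₀ = L_f ⊗_s L_g, ord ≤ 1·2.
L = (-1 + x) + 2·Dx + (-1 + x)·Dx^2  (order 2).
h: a_k = -4, -4, -2, -2, -13/6, -13/6, -389/180, …
ICs: h(0) = -4, h′(0) = -4.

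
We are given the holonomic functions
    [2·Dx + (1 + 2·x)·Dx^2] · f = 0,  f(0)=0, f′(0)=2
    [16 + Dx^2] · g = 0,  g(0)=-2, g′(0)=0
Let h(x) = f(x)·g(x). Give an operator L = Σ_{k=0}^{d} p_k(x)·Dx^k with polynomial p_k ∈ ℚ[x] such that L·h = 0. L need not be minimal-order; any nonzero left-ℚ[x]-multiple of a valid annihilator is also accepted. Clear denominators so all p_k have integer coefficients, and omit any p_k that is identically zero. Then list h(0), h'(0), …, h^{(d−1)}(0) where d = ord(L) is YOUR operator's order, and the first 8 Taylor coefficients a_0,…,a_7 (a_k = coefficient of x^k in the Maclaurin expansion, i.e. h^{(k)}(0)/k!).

f: a_k = 0, 2, -2, 8/3, -4, 32/5, -32/3, 128/7, …
g: a_k = -2, 0, 16, 0, -64/3, 0, 512/45, 0, …
h₀=f·g: eliminate ⇒ L₀, order ≤ 2·2.
L = (2688 + 27648·x + 93184·x^2 + 131072·x^3 + 65536·x^4) + (896 + 5888·x + 12288·x^2 + 8192·x^3)·Dx + (408 + 3712·x + 11904·x^2 + 16384·x^3 + 8192·x^4)·Dx^2 + (56 + 368·x + 768·x^2 + 512·x^3)·Dx^3 + (15 + 124·x + 380·x^2 + 512·x^3 + 256·x^4)·Dx^4  (order 4).
h: a_k = 0, -4, 4, 80/3, -24, -64/5, 0, 3328/105, …
ICs: h(0) = 0, h′(0) = -4, h′′(0) = 8, h′′′(0) = 160.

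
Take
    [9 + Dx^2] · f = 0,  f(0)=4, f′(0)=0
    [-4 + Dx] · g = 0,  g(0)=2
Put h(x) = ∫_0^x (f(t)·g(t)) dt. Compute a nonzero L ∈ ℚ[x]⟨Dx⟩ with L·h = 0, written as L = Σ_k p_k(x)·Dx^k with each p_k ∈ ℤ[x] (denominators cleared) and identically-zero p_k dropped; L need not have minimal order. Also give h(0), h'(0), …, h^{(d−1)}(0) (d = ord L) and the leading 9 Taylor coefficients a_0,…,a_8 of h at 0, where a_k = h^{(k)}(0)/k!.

f: a_k = 4, 0, -18, 0, 27/2, 0, -81/20, 0, 729/1120, …
g: a_k = 2, 8, 16, 64/3, 64/3, 256/15, 512/45, 2048/315, 1024/315, …
f·g: L₀ = L_f ⊗_s L_g, ord ≤ 2·1.
Integrate: L := L₀·Dx.
L = 25·Dx - 8·Dx^2 + Dx^3  (order 3).
h: a_k = 0, 8, 16, 28/3, -44/3, -527/15, -1558/45, -1679/90, -4031/1260, …
ICs: h(0) = 0, h′(0) = 8, h′′(0) = 32.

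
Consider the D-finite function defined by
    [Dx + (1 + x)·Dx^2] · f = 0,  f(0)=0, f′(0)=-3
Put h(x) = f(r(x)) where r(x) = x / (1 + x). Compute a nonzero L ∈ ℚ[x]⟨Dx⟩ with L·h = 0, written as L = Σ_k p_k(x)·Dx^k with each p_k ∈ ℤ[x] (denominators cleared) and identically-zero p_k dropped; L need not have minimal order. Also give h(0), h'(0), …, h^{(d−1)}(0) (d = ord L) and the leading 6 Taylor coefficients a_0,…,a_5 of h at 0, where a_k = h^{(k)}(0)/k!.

f: a_k = 0, -3, 3/2, -1, 3/4, -3/5, …
Substitute x→r, Dx→(1/r')Dx; clear ⇒ L₀.
L = (3 + 4·x)·Dx + (1 + 3·x + 2·x^2)·Dx^2  (order 2).
h: a_k = 0, -3, 9/2, -7, 45/4, -93/5, …
ICs: h(0) = 0, h′(0) = -3.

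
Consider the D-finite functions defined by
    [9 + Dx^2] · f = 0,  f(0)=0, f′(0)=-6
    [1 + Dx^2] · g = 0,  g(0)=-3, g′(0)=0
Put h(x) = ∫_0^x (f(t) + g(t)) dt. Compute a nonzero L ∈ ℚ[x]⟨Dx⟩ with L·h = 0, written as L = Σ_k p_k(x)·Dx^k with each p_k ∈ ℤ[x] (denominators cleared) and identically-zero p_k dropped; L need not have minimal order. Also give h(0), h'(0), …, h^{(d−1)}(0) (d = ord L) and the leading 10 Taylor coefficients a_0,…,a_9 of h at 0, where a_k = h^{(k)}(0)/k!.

L = 9·Dx + 10·Dx^3 + Dx^5  (order 5).
h: a_k = 0, -3, -3, 1/2, 9/4, -1/40, -27/40, 1/1680, 243/2240, -1/120960, …
ICs: h(0) = 0, h′(0) = -3, h′′(0) = -6, h′′′(0) = 3, h′′′′(0) = 54.

f: a_k = 0, -6, 0, 9, 0, -81/20, 0, 243/280, 0, -243/2240, …
g: a_k = -3, 0, 3/2, 0, -1/8, 0, 1/240, 0, -1/13440, 0, …
L₀ := lclm(L_f,L_g); ord L₀ ≤ 2+2.
Integrate: L := L₀·Dx.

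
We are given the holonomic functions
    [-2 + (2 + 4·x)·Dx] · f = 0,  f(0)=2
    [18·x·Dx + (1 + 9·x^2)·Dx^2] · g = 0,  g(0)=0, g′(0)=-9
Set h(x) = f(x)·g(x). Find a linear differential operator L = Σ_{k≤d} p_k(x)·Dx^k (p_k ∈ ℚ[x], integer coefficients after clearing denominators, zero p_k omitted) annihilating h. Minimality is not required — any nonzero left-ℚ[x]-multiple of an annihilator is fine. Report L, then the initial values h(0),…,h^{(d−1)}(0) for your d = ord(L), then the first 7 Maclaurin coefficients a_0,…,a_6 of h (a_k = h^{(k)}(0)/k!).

L = (3 - 18·x - 9·x^2) + (-2 + 14·x + 54·x^2 + 36·x^3)·Dx + (1 + 4·x + 13·x^2 + 36·x^3 + 36·x^4)·Dx^2  (order 2).
h: a_k = 0, -18, -18, 63, 45, -6147/20, -5607/20, …
ICs: h(0) = 0, h′(0) = -18.

f: a_k = 2, 2, -1, 1, -5/4, 7/4, -21/8, …
g: a_k = 0, -9, 0, 27, 0, -729/5, 0, …
h₀=f·g: eliminate ⇒ L₀, order ≤ 1·2.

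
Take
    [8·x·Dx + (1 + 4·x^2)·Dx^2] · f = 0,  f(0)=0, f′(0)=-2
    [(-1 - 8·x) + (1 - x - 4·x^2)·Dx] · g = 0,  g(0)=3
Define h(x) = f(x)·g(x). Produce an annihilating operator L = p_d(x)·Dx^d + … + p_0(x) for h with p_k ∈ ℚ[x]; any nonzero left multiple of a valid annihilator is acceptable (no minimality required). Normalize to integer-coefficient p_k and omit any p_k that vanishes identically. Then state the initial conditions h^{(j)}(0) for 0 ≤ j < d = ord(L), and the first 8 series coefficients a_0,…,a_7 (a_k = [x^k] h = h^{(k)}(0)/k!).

L = (8 + 8·x + 96·x^2) + (2 + 8·x + 16·x^2 + 96·x^3)·Dx + (-1 + x + 4·x^3 + 16·x^4)·Dx^2  (order 2).
h: a_k = 0, -6, -6, -22, -46, -766/5, -1686/5, -6266/7, …
ICs: h(0) = 0, h′(0) = -6.

f: a_k = 0, -2, 0, 8/3, 0, -32/5, 0, 128/7, …
g: a_k = 3, 3, 15, 27, 87, 195, 543, 1323, …
h₀=f·g: eliminate ⇒ L₀, order ≤ 2·1.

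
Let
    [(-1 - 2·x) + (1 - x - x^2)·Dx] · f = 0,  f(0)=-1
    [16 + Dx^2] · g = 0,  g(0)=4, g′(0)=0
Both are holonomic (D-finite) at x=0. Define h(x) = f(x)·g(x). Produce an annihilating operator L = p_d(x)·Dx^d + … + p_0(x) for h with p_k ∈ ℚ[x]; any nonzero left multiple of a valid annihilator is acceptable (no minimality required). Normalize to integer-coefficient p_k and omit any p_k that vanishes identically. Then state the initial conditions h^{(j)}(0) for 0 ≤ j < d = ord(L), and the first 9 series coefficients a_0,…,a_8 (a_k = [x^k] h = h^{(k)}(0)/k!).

L = (-14 + 16·x + 16·x^2) + (2 + 4·x)·Dx + (-1 + x + x^2)·Dx^2  (order 2).
h: a_k = -4, -4, 24, 20, 4/3, 64/3, 2044/45, 3004/45, 11096/105, …
ICs: h(0) = -4, h′(0) = -4.

f: a_k = -1, -1, -2, -3, -5, -8, -13, -21, -34, …
g: a_k = 4, 0, -32, 0, 128/3, 0, -1024/45, 0, 2048/315, …
f·g: L₀ = L_f ⊗_s L_g, ord ≤ 1·2.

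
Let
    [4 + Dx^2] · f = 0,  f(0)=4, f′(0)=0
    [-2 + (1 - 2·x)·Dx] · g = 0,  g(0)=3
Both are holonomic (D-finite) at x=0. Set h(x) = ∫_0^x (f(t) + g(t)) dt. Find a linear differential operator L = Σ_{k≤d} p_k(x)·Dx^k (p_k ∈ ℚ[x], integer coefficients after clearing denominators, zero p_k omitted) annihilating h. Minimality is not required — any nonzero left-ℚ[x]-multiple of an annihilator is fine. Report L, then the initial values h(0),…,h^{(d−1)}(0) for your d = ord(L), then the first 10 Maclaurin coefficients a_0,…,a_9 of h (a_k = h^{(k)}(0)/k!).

L = (-56 + 32·x - 32·x^2)·Dx + (12 - 40·x + 48·x^2 - 32·x^3)·Dx^2 + (-14 + 8·x - 8·x^2)·Dx^3 + (3 - 10·x + 12·x^2 - 8·x^3)·Dx^4  (order 4).
h: a_k = 0, 7, 3, 4/3, 6, 152/15, 16, 1232/45, 48, 241928/2835, …
ICs: h(0) = 0, h′(0) = 7, h′′(0) = 6, h′′′(0) = 8.

f: a_k = 4, 0, -8, 0, 8/3, 0, -16/45, 0, 8/315, 0, …
g: a_k = 3, 6, 12, 24, 48, 96, 192, 384, 768, 1536, …
Weyl lclm of L_f,L_g ⇒ L₀ (ord ≤ 3).
∫: right-multiply L₀ by Dx.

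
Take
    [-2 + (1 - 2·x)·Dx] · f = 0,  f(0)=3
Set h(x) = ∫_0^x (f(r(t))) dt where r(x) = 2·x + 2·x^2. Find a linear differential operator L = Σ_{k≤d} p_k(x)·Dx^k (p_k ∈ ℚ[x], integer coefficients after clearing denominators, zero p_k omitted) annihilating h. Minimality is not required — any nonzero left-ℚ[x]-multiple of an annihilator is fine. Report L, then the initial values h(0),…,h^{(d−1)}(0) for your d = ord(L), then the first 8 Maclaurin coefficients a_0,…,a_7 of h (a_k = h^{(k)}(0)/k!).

f: a_k = 3, 6, 12, 24, 48, 96, 192, 384, …
Change of var in L_f (x↦r) gives L₀.
Integrate: L := L₀·Dx.
L = (4 + 8·x)·Dx + (-1 + 4·x + 4·x^2)·Dx^2  (order 2).
h: a_k = 0, 3, 6, 20, 72, 1392/5, 1120, 32448/7, …
ICs: h(0) = 0, h′(0) = 3.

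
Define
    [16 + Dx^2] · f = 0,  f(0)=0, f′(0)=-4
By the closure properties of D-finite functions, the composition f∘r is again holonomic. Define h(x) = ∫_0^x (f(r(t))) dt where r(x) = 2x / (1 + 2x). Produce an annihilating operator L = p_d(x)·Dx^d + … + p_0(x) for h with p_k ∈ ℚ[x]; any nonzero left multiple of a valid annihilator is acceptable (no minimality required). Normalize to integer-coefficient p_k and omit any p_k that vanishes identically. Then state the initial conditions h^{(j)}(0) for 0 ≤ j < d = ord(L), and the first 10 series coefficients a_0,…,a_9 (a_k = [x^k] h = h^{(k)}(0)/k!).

L = 64·Dx + (4 + 24·x + 48·x^2 + 32·x^3)·Dx^2 + (1 + 8·x + 24·x^2 + 32·x^3 + 16·x^4)·Dx^3  (order 3).
h: a_k = 0, 0, -4, 16/3, 40/3, -448/5, 12352/45, -3840/7, 157504/315, 644096/405, …
ICs: h(0) = 0, h′(0) = 0, h′′(0) = -8.

f: a_k = 0, -4, 0, 32/3, 0, -128/15, 0, 1024/315, 0, -2048/2835, …
Substitute x→r, Dx→(1/r')Dx; clear ⇒ L₀.
∫: right-multiply L₀ by Dx.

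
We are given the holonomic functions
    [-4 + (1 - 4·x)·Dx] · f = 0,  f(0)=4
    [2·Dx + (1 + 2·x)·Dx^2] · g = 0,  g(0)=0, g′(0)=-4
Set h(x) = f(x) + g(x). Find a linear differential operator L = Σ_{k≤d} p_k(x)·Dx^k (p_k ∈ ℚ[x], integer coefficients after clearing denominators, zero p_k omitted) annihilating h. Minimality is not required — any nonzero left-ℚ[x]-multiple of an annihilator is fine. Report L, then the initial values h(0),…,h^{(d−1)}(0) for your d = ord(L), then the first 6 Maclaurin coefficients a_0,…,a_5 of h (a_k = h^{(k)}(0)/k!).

L = (128 + 64·x)·Dx + (44 + 224·x + 128·x^2)·Dx^2 + (-5 + 6·x + 48·x^2 + 32·x^3)·Dx^3  (order 3).
h: a_k = 4, 12, 68, 752/3, 1032, 20416/5, …
ICs: h(0) = 4, h′(0) = 12, h′′(0) = 136.

f: a_k = 4, 16, 64, 256, 1024, 4096, …
g: a_k = 0, -4, 4, -16/3, 8, -64/5, …
h₀=f+g: left-lcm gives L₀, ord ≤ 3.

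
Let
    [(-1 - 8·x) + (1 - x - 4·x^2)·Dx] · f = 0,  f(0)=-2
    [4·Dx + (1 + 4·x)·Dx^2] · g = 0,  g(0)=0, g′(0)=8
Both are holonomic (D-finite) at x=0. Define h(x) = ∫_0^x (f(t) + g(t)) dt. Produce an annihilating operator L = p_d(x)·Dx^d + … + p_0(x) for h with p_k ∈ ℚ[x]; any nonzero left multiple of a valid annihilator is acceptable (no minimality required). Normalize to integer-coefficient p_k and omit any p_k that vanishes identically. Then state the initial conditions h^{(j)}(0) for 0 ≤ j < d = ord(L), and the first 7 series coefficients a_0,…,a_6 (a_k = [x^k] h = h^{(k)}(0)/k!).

L = (268 + 1616·x + 5504·x^2 + 4608·x^3 + 6144·x^4)·Dx^2 + (11 + 360·x + 3008·x^2 + 7680·x^3 + 9472·x^4 + 10240·x^5)·Dx^3 + (-7 - 67·x - 154·x^2 + 136·x^3 + 928·x^4 + 2176·x^5 + 2048·x^6)·Dx^4  (order 4).
h: a_k = 0, -2, 3, -26/3, 37/6, -186/5, 233/5, …
ICs: h(0) = 0, h′(0) = -2, h′′(0) = 6, h′′′(0) = -52.

f: a_k = -2, -2, -10, -18, -58, -130, -362, …
g: a_k = 0, 8, -16, 128/3, -128, 2048/5, -4096/3, …
Weyl lclm of L_f,L_g ⇒ L₀ (ord ≤ 3).
∫: right-multiply L₀ by Dx.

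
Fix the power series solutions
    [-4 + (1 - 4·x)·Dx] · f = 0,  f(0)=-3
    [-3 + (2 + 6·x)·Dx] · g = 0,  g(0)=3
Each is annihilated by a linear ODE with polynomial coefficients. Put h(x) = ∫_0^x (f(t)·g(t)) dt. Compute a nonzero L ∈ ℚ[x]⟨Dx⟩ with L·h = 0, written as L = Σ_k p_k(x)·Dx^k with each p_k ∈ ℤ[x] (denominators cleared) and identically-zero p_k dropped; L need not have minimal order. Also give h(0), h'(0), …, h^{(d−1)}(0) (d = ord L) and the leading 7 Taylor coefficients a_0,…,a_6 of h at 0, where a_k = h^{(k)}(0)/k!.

f: a_k = -3, -12, -48, -192, -768, -3072, -12288, …
g: a_k = 3, 9/2, -27/8, 81/16, -1215/128, 5103/256, -45927/1024, …
Sym-product of L_f,L_g gives L₀ (≤ ord 1).
∫: right-multiply L₀ by Dx.
L = (11 + 12·x)·Dx + (-2 + 2·x + 24·x^2)·Dx^2  (order 2).
h: a_k = 0, -9, -99/4, -501/8, -12267/64, -388899/640, -1042167/512, …
ICs: h(0) = 0, h′(0) = -9.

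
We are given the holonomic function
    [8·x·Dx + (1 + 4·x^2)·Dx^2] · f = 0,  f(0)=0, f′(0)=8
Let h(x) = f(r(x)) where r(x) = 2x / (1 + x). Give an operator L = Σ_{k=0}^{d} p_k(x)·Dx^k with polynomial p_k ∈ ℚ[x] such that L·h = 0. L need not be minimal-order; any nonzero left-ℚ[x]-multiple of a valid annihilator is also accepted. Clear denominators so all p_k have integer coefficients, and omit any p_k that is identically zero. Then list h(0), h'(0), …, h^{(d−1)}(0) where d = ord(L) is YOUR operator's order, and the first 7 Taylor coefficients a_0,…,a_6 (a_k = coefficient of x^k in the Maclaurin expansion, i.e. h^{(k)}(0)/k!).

L = (2 + 34·x)·Dx + (1 + 2·x + 17·x^2)·Dx^2  (order 2).
h: a_k = 0, 16, -16, -208/3, 240, 1616/5, -9776/3, …
ICs: h(0) = 0, h′(0) = 16.

f: a_k = 0, 8, 0, -32/3, 0, 128/5, 0, …
Change of var in L_f (x↦r) gives L₀.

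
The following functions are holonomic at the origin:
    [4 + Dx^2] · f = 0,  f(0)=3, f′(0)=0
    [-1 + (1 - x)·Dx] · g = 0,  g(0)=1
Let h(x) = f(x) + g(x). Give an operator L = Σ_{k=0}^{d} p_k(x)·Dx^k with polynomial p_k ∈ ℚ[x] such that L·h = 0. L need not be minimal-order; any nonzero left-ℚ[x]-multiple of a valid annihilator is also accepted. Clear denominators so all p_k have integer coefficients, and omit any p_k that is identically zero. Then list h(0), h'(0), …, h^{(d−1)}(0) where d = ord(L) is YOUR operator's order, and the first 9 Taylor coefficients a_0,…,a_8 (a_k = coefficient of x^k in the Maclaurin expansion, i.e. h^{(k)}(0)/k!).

L = (-20 + 16·x - 8·x^2) + (12 - 28·x + 24·x^2 - 8·x^3)·Dx + (-5 + 4·x - 2·x^2)·Dx^2 + (3 - 7·x + 6·x^2 - 2·x^3)·Dx^3  (order 3).
h: a_k = 4, 1, -5, 1, 3, 1, 11/15, 1, 107/105, …
ICs: h(0) = 4, h′(0) = 1, h′′(0) = -10.

f: a_k = 3, 0, -6, 0, 2, 0, -4/15, 0, 2/105, …
g: a_k = 1, 1, 1, 1, 1, 1, 1, 1, 1, …
f+g: L₀ = lclm(L_f,L_g), ord ≤ 2+1.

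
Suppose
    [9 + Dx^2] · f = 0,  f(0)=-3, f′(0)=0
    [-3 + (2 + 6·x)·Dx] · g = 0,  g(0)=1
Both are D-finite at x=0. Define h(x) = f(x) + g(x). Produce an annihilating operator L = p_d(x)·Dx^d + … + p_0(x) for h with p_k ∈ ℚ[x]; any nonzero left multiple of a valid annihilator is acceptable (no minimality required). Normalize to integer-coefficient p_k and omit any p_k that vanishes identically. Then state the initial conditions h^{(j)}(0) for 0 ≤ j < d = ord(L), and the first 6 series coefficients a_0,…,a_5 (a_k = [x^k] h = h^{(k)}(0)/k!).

f: a_k = -3, 0, 27/2, 0, -81/8, 0, …
g: a_k = 1, 3/2, -9/8, 27/16, -405/128, 1701/256, …
f+g: L₀ = lclm(L_f,L_g), ord ≤ 2+1.
L = (-63 - 216·x - 324·x^2) + (18 + 198·x + 648·x^2 + 648·x^3)·Dx + (-7 - 24·x - 36·x^2)·Dx^2 + (2 + 22·x + 72·x^2 + 72·x^3)·Dx^3  (order 3).
h: a_k = -2, 3/2, 99/8, 27/16, -1701/128, 1701/256, …
ICs: h(0) = -2, h′(0) = 3/2, h′′(0) = 99/4.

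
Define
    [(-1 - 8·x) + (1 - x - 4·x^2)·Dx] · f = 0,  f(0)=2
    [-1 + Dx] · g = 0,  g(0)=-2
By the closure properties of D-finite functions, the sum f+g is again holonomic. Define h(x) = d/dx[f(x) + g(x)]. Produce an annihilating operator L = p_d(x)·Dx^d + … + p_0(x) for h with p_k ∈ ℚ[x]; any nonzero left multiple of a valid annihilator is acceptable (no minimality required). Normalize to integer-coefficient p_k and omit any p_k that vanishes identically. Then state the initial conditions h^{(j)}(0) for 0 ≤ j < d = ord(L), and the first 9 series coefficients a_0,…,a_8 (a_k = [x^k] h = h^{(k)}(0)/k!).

f: a_k = 2, 2, 10, 18, 58, 130, 362, 882, 2330, …
g: a_k = -2, -2, -1, -1/3, -1/12, -1/60, -1/360, -1/2520, -1/20160, …
h₀=f+g: left-lcm gives L₀, ord ≤ 2.
Derive L from L₀ (diff closure).
L = (44 + 466·x + 544·x^2 + 1728·x^3 + 384·x^4) + (-53 - 474·x - 599·x^2 - 1584·x^3 + 80·x^4 + 128·x^5)·Dx + (9 + 8·x + 55·x^2 - 144·x^3 - 464·x^4 - 128·x^5)·Dx^2  (order 2).
h: a_k = 0, 18, 53, 695/3, 7799/12, 130319/60, 2222639/360, 46972799/2520, 1062875519/20160, …
ICs: h(0) = 0, h′(0) = 18.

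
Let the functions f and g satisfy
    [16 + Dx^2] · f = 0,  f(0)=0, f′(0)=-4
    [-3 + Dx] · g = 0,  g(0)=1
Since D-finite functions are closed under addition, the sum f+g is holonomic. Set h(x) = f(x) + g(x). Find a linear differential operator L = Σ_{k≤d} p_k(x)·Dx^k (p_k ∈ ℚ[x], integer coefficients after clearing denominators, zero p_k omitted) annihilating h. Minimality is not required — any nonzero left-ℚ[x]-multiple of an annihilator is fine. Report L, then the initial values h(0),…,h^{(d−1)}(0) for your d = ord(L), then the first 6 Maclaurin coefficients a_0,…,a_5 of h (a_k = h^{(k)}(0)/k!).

L = -48 + 16·Dx - 3·Dx^2 + Dx^3  (order 3).
h: a_k = 1, -1, 9/2, 91/6, 27/8, -781/120, …
ICs: h(0) = 1, h′(0) = -1, h′′(0) = 9.

f: a_k = 0, -4, 0, 32/3, 0, -128/15, …
g: a_k = 1, 3, 9/2, 9/2, 27/8, 81/40, …
Sum ⇒ L₀ = lclm(L_f,L_g) in ℚ(x)⟨Dx⟩.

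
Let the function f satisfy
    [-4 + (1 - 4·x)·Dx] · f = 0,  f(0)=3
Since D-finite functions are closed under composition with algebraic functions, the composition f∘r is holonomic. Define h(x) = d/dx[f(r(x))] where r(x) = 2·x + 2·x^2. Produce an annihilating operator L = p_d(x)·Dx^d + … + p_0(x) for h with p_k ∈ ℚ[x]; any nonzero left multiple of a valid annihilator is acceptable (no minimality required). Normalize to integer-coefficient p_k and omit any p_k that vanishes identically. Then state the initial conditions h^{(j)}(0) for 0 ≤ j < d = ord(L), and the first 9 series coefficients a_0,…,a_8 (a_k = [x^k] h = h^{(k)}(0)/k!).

L = (18 + 48·x + 48·x^2) + (-1 + 6·x + 24·x^2 + 16·x^3)·Dx  (order 1).
h: a_k = 24, 432, 5760, 68352, 760320, 8119296, 84295680, 857309184, 8582823936, …
ICs: h(0) = 24.

f: a_k = 3, 12, 48, 192, 768, 3072, 12288, 49152, 196608, …
L₀ from L_f via x↦r, Dx↦r'^{-1}Dx.
h₀' ⇒ L via d/dx closure of L₀.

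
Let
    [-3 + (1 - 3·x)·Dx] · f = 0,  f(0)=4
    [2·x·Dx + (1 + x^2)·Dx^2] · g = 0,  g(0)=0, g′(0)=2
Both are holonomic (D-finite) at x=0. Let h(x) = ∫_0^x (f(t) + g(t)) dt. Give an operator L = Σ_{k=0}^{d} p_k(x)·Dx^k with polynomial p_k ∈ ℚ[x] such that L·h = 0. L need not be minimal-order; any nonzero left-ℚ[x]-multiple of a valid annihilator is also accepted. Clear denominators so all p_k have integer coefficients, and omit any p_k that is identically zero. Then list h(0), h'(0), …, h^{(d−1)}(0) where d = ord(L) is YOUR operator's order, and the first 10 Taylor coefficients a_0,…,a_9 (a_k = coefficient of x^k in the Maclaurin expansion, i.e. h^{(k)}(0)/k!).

f: a_k = 4, 12, 36, 108, 324, 972, 2916, 8748, 26244, 78732, …
g: a_k = 0, 2, 0, -2/3, 0, 2/5, 0, -2/7, 0, 2/9, …
h₀=f+g: left-lcm gives L₀, ord ≤ 3.
∫: right-multiply L₀ by Dx.
L = (-6 + 72·x + 18·x^2)·Dx^2 + (28 - 6·x + 60·x^2 + 18·x^3)·Dx^3 + (-3 + 8·x + 8·x^3 + 3·x^4)·Dx^4  (order 4).
h: a_k = 0, 4, 7, 12, 161/6, 324/5, 2431/15, 2916/7, 30617/28, 2916, …
ICs: h(0) = 0, h′(0) = 4, h′′(0) = 14, h′′′(0) = 72.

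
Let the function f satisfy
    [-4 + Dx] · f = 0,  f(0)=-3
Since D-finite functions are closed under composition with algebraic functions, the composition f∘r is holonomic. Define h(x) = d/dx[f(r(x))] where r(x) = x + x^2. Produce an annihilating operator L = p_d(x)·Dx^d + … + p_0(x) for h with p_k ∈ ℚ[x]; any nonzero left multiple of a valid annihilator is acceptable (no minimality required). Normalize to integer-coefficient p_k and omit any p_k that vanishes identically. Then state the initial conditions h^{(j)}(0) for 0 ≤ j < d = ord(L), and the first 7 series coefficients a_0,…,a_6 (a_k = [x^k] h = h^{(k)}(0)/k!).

f: a_k = -3, -12, -24, -32, -32, -128/5, -256/15, …
L₀ from L_f via x↦r, Dx↦r'^{-1}Dx.
h₀' ⇒ L via d/dx closure of L₀.
L = (6 + 16·x + 16·x^2) + (-1 - 2·x)·Dx  (order 1).
h: a_k = -12, -72, -240, -608, -1248, -11072/5, -52096/15, …
ICs: h(0) = -12.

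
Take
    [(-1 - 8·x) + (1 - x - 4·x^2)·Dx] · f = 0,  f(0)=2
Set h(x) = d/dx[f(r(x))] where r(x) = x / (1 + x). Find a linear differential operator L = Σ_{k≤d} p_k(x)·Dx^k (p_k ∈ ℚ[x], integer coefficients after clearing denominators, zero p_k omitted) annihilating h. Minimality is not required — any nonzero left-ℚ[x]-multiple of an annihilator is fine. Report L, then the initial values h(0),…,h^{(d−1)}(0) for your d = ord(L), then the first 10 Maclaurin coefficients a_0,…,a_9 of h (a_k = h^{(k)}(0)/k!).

L = (8 + 24·x + 120·x^2 + 72·x^3) + (-1 - 11·x - 15·x^2 + 31·x^3 + 36·x^4)·Dx  (order 1).
h: a_k = 2, 16, 0, 128, -160, 960, -2016, 7424, -18720, 57920, …
ICs: h(0) = 2.

f: a_k = 2, 2, 10, 18, 58, 130, 362, 882, 2330, 5858, …
Change of var in L_f (x↦r) gives L₀.
h₀' ⇒ L via d/dx closure of L₀.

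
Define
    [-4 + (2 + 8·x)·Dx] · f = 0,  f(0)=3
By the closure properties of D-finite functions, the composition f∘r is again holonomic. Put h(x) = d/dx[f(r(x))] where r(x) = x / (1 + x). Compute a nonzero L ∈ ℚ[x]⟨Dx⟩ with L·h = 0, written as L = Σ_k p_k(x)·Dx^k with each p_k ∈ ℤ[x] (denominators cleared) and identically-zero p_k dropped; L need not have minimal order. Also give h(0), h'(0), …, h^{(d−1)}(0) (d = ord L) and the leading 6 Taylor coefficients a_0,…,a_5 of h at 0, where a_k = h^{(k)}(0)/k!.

L = (-4 - 10·x) + (-1 - 6·x - 5·x^2)·Dx  (order 1).
h: a_k = 6, -24, 90, -360, 1530, -6768, …
ICs: h(0) = 6.

f: a_k = 3, 6, -6, 12, -30, 84, …
f∘r: x↦r, Dx↦Dx/r' in L_f ⇒ L₀.
h=h₀': d/dx-closure on L₀ ⇒ L.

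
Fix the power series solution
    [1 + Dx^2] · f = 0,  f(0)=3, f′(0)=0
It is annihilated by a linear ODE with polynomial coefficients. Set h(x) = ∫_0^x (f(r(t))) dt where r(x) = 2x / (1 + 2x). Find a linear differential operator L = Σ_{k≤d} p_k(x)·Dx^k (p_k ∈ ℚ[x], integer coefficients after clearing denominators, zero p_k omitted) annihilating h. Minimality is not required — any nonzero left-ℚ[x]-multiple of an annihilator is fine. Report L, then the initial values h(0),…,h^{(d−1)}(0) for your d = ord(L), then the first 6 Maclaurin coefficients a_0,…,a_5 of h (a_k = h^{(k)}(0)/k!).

f: a_k = 3, 0, -3/2, 0, 1/8, 0, …
f∘r: x↦r, Dx↦Dx/r' in L_f ⇒ L₀.
h=∫₀ˣh₀: take L = L₀·Dx.
L = 4·Dx + (4 + 24·x + 48·x^2 + 32·x^3)·Dx^2 + (1 + 8·x + 24·x^2 + 32·x^3 + 16·x^4)·Dx^3  (order 3).
h: a_k = 0, 3, 0, -2, 6, -14, …
ICs: h(0) = 0, h′(0) = 3, h′′(0) = 0.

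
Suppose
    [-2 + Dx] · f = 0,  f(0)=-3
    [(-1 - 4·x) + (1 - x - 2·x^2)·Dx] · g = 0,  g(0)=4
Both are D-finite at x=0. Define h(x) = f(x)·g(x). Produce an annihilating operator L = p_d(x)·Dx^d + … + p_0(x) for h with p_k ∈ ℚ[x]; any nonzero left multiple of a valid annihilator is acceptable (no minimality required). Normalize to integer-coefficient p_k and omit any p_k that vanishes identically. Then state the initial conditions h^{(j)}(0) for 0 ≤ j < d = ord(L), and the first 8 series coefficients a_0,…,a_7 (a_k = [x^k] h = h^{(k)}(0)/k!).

L = (3 + 2·x - 4·x^2) + (-1 + x + 2·x^2)·Dx  (order 1).
h: a_k = -12, -36, -84, -172, -348, -3476/5, -20884/15, -97404/35, …
ICs: h(0) = -12.

f: a_k = -3, -6, -6, -4, -2, -4/5, -4/15, -8/105, …
g: a_k = 4, 4, 12, 20, 44, 84, 172, 340, …
L₀ := L_f ⊗_s L_g (sym. prod.), ord ≤ 1.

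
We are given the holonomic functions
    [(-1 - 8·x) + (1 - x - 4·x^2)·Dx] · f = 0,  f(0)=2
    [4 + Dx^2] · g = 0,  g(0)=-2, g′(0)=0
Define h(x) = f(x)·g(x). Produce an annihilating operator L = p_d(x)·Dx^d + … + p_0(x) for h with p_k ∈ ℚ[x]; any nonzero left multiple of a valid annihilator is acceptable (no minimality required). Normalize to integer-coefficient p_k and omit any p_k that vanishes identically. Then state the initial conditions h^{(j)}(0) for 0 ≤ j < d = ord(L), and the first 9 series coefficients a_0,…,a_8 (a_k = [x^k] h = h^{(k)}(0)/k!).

f: a_k = 2, 2, 10, 18, 58, 130, 362, 882, 2330, …
g: a_k = -2, 0, 4, 0, -4/3, 0, 8/45, 0, -4/315, …
Product ⇒ symmetric product L₀, ord ≤ 2.
L = (4 + 4·x + 16·x^2) + (2 + 16·x)·Dx + (-1 + x + 4·x^2)·Dx^2  (order 2).
h: a_k = -4, -4, -12, -28, -236/3, -572/3, -22724/45, -57044/45, -345196/105, …
ICs: h(0) = -4, h′(0) = -4.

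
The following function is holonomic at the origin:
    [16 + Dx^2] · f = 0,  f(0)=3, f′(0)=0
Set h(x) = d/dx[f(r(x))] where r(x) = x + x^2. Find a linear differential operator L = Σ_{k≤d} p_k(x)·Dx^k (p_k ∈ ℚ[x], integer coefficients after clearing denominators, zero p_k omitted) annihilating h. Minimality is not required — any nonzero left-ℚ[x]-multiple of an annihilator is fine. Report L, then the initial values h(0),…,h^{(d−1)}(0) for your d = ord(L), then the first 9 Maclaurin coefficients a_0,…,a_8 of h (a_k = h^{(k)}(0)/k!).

f: a_k = 3, 0, -24, 0, 32, 0, -256/15, 0, 512/105, …
Substitute x→r, Dx→(1/r')Dx; clear ⇒ L₀.
h₀' ⇒ L via d/dx closure of L₀.
L = (28 + 128·x + 384·x^2 + 512·x^3 + 256·x^4) + (-6 - 12·x)·Dx + (1 + 4·x + 4·x^2)·Dx^2  (order 2).
h: a_k = 0, -48, -144, 32, 640, 5248/5, 896/5, -184064/105, -95232/35, …
ICs: h(0) = 0, h′(0) = -48.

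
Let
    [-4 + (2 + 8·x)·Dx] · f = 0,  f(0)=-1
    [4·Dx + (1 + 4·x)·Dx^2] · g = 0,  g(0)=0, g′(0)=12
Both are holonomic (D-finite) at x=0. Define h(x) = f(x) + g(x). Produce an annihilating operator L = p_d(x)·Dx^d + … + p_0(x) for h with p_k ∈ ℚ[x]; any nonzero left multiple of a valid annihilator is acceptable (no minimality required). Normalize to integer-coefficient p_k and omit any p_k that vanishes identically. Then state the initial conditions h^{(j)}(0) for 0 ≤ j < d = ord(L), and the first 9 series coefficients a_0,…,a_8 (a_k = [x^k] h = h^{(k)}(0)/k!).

f: a_k = -1, -2, 2, -4, 10, -28, 84, -264, 858, …
g: a_k = 0, 12, -24, 64, -192, 3072/5, -2048, 49152/7, -24576, …
Sum ⇒ L₀ = lclm(L_f,L_g) in ℚ(x)⟨Dx⟩.
L = 8·Dx + (10 + 40·x)·Dx^2 + (1 + 8·x + 16·x^2)·Dx^3  (order 3).
h: a_k = -1, 10, -22, 60, -182, 2932/5, -1964, 47304/7, -23718, …
ICs: h(0) = -1, h′(0) = 10, h′′(0) = -44.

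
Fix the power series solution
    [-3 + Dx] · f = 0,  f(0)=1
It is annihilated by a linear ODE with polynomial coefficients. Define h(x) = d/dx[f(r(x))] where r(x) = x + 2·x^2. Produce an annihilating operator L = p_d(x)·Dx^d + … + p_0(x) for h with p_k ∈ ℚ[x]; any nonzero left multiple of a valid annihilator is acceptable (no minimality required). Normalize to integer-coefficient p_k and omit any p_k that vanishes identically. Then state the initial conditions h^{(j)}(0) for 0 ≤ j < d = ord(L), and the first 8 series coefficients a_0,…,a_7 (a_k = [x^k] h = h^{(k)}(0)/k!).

L = (7 + 24·x + 48·x^2) + (-1 - 4·x)·Dx  (order 1).
h: a_k = 3, 21, 135/2, 387/2, 3321/8, 33183/40, 112887/80, 253557/112, …
ICs: h(0) = 3.

f: a_k = 1, 3, 9/2, 9/2, 27/8, 81/40, 81/80, 243/560, …
Substitute x→r, Dx→(1/r')Dx; clear ⇒ L₀.
h₀' ⇒ L via d/dx closure of L₀.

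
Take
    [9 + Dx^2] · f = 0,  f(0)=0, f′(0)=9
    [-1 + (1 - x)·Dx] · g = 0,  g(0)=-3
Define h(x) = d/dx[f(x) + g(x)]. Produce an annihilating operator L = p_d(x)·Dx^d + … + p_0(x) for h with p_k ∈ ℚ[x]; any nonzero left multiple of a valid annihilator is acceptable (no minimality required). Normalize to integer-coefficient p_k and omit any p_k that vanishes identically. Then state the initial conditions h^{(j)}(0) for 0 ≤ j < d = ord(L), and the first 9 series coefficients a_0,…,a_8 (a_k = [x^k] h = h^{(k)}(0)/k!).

f: a_k = 0, 9, 0, -27/2, 0, 243/40, 0, -729/560, 0, …
g: a_k = -3, -3, -3, -3, -3, -3, -3, -3, -3, …
Sum ⇒ L₀ = lclm(L_f,L_g) in ℚ(x)⟨Dx⟩.
h₀' ⇒ L via d/dx closure of L₀.
L = (126 - 108·x + 54·x^2) + (-45 + 99·x - 81·x^2 + 27·x^3)·Dx + (14 - 12·x + 6·x^2)·Dx^2 + (-5 + 11·x - 9·x^2 + 3·x^3)·Dx^3  (order 3).
h: a_k = 6, -6, -99/2, -12, 123/8, -18, -2409/80, -24, -114399/4480, …
ICs: h(0) = 6, h′(0) = -6, h′′(0) = -99.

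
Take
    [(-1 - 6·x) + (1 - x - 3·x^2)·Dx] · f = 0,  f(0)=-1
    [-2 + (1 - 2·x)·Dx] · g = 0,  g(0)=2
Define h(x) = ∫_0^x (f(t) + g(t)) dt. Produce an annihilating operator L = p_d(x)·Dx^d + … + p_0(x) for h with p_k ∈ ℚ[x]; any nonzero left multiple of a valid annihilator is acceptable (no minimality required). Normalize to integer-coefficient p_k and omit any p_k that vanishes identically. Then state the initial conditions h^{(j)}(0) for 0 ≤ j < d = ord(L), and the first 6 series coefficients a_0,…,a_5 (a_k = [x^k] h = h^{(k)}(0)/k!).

f: a_k = -1, -1, -4, -7, -19, -40, …
g: a_k = 2, 4, 8, 16, 32, 64, …
Weyl lclm of L_f,L_g ⇒ L₀ (ord ≤ 2).
h=∫h₀ ⇒ L = L₀·Dx.
L = (8 - 36·x + 108·x^2 - 72·x^3)·Dx + (-2·x - 54·x^2 + 192·x^3 - 144·x^4)·Dx^2 + (-1 + 9·x - 23·x^2 + 6·x^3 + 42·x^4 - 36·x^5)·Dx^3  (order 3).
h: a_k = 0, 1, 3/2, 4/3, 9/4, 13/5, …
ICs: h(0) = 0, h′(0) = 1, h′′(0) = 3.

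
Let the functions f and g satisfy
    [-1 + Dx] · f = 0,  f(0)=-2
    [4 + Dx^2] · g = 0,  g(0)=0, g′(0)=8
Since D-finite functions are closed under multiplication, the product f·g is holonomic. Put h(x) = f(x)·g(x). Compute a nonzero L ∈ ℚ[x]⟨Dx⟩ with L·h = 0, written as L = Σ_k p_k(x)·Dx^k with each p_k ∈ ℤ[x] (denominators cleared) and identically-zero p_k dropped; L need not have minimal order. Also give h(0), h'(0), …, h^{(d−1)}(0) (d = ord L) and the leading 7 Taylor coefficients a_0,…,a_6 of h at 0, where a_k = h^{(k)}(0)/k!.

L = 5 - 2·Dx + Dx^2  (order 2).
h: a_k = 0, -16, -16, 8/3, 8, 38/15, -22/45, …
ICs: h(0) = 0, h′(0) = -16.

f: a_k = -2, -2, -1, -1/3, -1/12, -1/60, -1/360, …
g: a_k = 0, 8, 0, -16/3, 0, 16/15, 0, …
h₀=f·g: eliminate ⇒ L₀, order ≤ 1·2.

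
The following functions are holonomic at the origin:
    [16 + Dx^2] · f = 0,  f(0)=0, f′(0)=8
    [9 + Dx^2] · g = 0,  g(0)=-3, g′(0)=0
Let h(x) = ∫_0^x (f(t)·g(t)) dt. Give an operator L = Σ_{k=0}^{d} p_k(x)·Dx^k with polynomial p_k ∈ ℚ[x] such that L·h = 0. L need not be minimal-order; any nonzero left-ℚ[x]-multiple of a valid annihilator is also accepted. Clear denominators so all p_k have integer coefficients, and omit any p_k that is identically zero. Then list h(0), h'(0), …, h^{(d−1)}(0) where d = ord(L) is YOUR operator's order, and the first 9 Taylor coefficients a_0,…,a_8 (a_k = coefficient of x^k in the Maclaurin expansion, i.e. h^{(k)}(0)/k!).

L = 49·Dx + 50·Dx^3 + Dx^5  (order 5).
h: a_k = 0, 0, -12, 0, 43, 0, -2101/30, 0, 102943/1680, …
ICs: h(0) = 0, h′(0) = 0, h′′(0) = -24, h′′′(0) = 0, h′′′′(0) = 1032.

f: a_k = 0, 8, 0, -64/3, 0, 256/15, 0, -2048/315, 0, …
g: a_k = -3, 0, 27/2, 0, -81/8, 0, 243/80, 0, -2187/4480, …
Product ⇒ symmetric product L₀, ord ≤ 4.
∫: right-multiply L₀ by Dx.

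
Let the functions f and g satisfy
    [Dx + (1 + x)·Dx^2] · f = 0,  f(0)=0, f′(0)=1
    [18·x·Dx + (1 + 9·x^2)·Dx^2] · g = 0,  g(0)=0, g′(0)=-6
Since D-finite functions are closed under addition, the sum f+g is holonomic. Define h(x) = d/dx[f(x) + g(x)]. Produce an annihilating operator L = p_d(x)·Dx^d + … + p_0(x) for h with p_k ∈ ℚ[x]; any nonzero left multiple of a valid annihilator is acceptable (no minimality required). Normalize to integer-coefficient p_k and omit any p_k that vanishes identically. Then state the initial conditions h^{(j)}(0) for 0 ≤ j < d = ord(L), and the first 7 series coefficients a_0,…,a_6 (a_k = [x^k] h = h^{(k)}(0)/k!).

L = (-18 - 54·x + 486·x^2 + 162·x^3) + (-20 - 36·x + 432·x^2 + 972·x^3 + 324·x^4)·Dx + (-1 + 17·x + 18·x^2 + 162·x^3 + 243·x^4 + 81·x^5)·Dx^2  (order 2).
h: a_k = -5, -1, 55, -1, -485, -1, 4375, …
ICs: h(0) = -5, h′(0) = -1.

f: a_k = 0, 1, -1/2, 1/3, -1/4, 1/5, -1/6, …
g: a_k = 0, -6, 0, 18, 0, -486/5, 0, …
L₀ := lclm(L_f,L_g); ord L₀ ≤ 2+2.
h=h₀': d/dx-closure on L₀ ⇒ L.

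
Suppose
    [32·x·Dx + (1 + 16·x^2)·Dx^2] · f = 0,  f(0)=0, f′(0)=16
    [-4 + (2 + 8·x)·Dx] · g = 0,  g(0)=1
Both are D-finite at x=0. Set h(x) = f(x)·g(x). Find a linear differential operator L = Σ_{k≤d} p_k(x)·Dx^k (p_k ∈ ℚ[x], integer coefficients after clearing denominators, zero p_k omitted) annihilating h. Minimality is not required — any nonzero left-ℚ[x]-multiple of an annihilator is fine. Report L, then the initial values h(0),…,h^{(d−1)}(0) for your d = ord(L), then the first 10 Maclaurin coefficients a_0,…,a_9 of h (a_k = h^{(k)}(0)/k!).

f: a_k = 0, 16, 0, -256/3, 0, 4096/5, 0, -65536/7, 0, 1048576/9, …
g: a_k = 1, 2, -2, 4, -10, 28, -84, 264, -858, 2860, …
Sym-product of L_f,L_g gives L₀ (≤ ord 2).
L = (12 - 64·x - 64·x^2) + (-4 + 16·x + 192·x^2 + 256·x^3)·Dx + (1 + 8·x + 32·x^2 + 128·x^3 + 256·x^4)·Dx^2  (order 2).
h: a_k = 0, 16, 32, -352/3, -320/3, 12448/15, 26176/15, -1206592/105, -1429376/105, 7590304/63, …
ICs: h(0) = 0, h′(0) = 16.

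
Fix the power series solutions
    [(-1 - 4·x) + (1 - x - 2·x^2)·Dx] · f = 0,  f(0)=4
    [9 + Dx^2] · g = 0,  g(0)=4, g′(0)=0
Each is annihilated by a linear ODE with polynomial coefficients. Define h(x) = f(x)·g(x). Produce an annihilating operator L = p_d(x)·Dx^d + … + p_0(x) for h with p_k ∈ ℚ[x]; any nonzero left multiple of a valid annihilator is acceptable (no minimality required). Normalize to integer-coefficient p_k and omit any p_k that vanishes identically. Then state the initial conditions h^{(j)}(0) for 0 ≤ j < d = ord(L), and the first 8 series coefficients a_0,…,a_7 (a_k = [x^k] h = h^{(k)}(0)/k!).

L = (-5 + 9·x + 18·x^2) + (2 + 8·x)·Dx + (-1 + x + 2·x^2)·Dx^2  (order 2).
h: a_k = 16, 16, -24, 8, 14, 30, 209/5, 509/5, …
ICs: h(0) = 16, h′(0) = 16.

f: a_k = 4, 4, 12, 20, 44, 84, 172, 340, …
g: a_k = 4, 0, -18, 0, 27/2, 0, -81/20, 0, …
Product ⇒ symmetric product L₀, ord ≤ 2.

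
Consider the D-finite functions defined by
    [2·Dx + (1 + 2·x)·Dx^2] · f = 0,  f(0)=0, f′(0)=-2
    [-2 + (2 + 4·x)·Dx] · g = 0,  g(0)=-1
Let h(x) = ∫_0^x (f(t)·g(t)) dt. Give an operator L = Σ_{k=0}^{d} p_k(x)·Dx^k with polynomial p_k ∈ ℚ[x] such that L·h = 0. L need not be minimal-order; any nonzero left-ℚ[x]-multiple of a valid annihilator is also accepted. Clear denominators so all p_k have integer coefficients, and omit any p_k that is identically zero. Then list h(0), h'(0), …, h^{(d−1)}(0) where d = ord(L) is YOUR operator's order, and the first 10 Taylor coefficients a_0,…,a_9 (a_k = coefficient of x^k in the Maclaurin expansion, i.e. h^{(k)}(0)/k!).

L = Dx + (1 + 4·x + 4·x^2)·Dx^3  (order 3).
h: a_k = 0, 0, 1, 0, -1/12, 2/15, -71/360, 31/105, -3043/6720, 2689/3780, …
ICs: h(0) = 0, h′(0) = 0, h′′(0) = 2.

f: a_k = 0, -2, 2, -8/3, 4, -32/5, 32/3, -128/7, 32, -512/9, …
g: a_k = -1, -1, 1/2, -1/2, 5/8, -7/8, 21/16, -33/16, 429/128, -715/128, …
f·g: L₀ = L_f ⊗_s L_g, ord ≤ 2·1.
h=∫₀ˣh₀: take L = L₀·Dx.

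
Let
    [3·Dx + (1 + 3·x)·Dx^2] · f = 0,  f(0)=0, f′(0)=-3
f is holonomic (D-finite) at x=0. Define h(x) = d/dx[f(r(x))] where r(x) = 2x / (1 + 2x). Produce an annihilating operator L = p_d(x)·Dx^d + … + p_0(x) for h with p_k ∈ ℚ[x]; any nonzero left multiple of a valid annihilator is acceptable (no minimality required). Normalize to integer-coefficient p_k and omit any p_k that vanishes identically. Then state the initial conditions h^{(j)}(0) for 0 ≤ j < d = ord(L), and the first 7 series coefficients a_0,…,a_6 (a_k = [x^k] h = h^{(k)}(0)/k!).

f: a_k = 0, -3, 9/2, -9, 81/4, -243/5, 243/2, …
Substitute x→r, Dx→(1/r')Dx; clear ⇒ L₀.
h₀' ⇒ L via d/dx closure of L₀.
L = (10 + 32·x) + (1 + 10·x + 16·x^2)·Dx  (order 1).
h: a_k = -6, 60, -504, 4080, -32736, 262080, -2097024, …
ICs: h(0) = -6.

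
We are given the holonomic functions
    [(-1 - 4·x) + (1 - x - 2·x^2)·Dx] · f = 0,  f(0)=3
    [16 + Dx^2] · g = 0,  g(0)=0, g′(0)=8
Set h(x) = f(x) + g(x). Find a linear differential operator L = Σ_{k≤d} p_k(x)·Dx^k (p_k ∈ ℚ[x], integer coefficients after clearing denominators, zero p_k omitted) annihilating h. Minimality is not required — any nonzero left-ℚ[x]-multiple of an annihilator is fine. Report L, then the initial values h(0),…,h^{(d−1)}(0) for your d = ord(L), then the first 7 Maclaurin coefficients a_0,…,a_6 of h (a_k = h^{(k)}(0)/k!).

f: a_k = 3, 3, 9, 15, 33, 63, 129, …
g: a_k = 0, 8, 0, -64/3, 0, 256/15, 0, …
h₀=f+g: left-lcm gives L₀, ord ≤ 3.
L = (368 + 1408·x - 256·x^2 + 512·x^3 + 2560·x^4 + 2048·x^5) + (-176 + 336·x + 384·x^2 - 1024·x^3 - 384·x^4 + 1536·x^5 + 1024·x^6)·Dx + (23 + 88·x - 16·x^2 + 32·x^3 + 160·x^4 + 128·x^5)·Dx^2 + (-11 + 21·x + 24·x^2 - 64·x^3 - 24·x^4 + 96·x^5 + 64·x^6)·Dx^3  (order 3).
h: a_k = 3, 11, 9, -19/3, 33, 1201/15, 129, …
ICs: h(0) = 3, h′(0) = 11, h′′(0) = 18.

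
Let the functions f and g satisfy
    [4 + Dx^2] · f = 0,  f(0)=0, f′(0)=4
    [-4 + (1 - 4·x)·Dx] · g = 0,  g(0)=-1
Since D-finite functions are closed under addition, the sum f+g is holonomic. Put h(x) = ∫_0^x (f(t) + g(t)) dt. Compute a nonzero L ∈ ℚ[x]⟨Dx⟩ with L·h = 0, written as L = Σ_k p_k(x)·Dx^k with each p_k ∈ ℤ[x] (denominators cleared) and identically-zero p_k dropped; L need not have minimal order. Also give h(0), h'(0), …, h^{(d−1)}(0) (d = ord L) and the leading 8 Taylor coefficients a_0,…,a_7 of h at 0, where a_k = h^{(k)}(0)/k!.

f: a_k = 0, 4, 0, -8/3, 0, 8/15, 0, -16/315, …
g: a_k = -1, -4, -16, -64, -256, -1024, -4096, -16384, …
h₀=f+g: left-lcm gives L₀, ord ≤ 3.
∫: right-multiply L₀ by Dx.
L = (-400 + 128·x - 256·x^2)·Dx + (36 - 176·x + 192·x^2 - 256·x^3)·Dx^2 + (-100 + 32·x - 64·x^2)·Dx^3 + (9 - 44·x + 48·x^2 - 64·x^3)·Dx^4  (order 4).
h: a_k = 0, -1, 0, -16/3, -50/3, -256/5, -7676/45, -4096/7, …
ICs: h(0) = 0, h′(0) = -1, h′′(0) = 0, h′′′(0) = -32.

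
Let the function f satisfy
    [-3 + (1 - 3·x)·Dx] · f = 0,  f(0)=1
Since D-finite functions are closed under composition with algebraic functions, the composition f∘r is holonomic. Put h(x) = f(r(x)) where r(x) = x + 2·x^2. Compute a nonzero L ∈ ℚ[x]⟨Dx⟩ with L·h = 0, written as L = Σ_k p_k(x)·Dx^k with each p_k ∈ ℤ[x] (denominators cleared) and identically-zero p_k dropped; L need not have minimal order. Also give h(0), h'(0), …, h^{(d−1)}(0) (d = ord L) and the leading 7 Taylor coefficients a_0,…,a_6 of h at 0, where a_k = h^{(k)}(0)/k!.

L = (3 + 12·x) + (-1 + 3·x + 6·x^2)·Dx  (order 1).
h: a_k = 1, 3, 15, 63, 279, 1215, 5319, …
ICs: h(0) = 1.

f: a_k = 1, 3, 9, 27, 81, 243, 729, …
f∘r: x↦r, Dx↦Dx/r' in L_f ⇒ L₀.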